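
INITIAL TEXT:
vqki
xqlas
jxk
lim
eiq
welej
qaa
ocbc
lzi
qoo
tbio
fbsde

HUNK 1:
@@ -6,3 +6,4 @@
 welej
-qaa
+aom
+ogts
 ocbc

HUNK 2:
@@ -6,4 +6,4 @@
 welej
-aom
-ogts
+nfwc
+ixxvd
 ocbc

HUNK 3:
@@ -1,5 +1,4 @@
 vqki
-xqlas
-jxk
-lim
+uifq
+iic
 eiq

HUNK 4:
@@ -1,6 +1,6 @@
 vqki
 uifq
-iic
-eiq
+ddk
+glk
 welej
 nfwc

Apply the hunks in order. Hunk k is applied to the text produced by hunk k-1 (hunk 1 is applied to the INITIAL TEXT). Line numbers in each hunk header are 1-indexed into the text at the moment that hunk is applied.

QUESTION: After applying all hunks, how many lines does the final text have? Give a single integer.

Hunk 1: at line 6 remove [qaa] add [aom,ogts] -> 13 lines: vqki xqlas jxk lim eiq welej aom ogts ocbc lzi qoo tbio fbsde
Hunk 2: at line 6 remove [aom,ogts] add [nfwc,ixxvd] -> 13 lines: vqki xqlas jxk lim eiq welej nfwc ixxvd ocbc lzi qoo tbio fbsde
Hunk 3: at line 1 remove [xqlas,jxk,lim] add [uifq,iic] -> 12 lines: vqki uifq iic eiq welej nfwc ixxvd ocbc lzi qoo tbio fbsde
Hunk 4: at line 1 remove [iic,eiq] add [ddk,glk] -> 12 lines: vqki uifq ddk glk welej nfwc ixxvd ocbc lzi qoo tbio fbsde
Final line count: 12

Answer: 12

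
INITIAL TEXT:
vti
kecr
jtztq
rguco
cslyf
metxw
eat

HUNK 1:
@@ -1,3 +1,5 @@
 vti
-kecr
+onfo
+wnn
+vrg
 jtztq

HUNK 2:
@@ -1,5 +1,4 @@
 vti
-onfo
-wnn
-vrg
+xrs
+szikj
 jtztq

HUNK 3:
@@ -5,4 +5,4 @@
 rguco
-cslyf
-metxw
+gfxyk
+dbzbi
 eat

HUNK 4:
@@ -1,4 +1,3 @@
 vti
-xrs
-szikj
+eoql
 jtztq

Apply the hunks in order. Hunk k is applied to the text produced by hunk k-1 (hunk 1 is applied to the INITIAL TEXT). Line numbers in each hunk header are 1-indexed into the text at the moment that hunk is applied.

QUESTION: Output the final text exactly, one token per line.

Hunk 1: at line 1 remove [kecr] add [onfo,wnn,vrg] -> 9 lines: vti onfo wnn vrg jtztq rguco cslyf metxw eat
Hunk 2: at line 1 remove [onfo,wnn,vrg] add [xrs,szikj] -> 8 lines: vti xrs szikj jtztq rguco cslyf metxw eat
Hunk 3: at line 5 remove [cslyf,metxw] add [gfxyk,dbzbi] -> 8 lines: vti xrs szikj jtztq rguco gfxyk dbzbi eat
Hunk 4: at line 1 remove [xrs,szikj] add [eoql] -> 7 lines: vti eoql jtztq rguco gfxyk dbzbi eat

Answer: vti
eoql
jtztq
rguco
gfxyk
dbzbi
eat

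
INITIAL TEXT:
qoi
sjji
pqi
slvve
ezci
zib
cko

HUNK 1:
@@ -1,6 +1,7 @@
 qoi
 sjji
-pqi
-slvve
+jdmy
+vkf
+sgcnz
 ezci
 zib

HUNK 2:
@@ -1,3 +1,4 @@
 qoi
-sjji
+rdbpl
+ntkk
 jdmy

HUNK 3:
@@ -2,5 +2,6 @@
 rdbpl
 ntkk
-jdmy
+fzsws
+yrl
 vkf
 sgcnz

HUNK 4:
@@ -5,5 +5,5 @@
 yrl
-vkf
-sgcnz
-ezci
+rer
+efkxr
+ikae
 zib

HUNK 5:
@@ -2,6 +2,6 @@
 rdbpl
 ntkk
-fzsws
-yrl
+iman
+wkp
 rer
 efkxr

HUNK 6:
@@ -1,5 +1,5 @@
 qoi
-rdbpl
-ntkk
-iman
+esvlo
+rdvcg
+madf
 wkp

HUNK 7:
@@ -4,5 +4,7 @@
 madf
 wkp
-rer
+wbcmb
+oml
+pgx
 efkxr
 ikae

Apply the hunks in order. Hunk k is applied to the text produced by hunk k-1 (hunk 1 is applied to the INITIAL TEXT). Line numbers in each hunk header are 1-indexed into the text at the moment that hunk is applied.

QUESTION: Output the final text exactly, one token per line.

Answer: qoi
esvlo
rdvcg
madf
wkp
wbcmb
oml
pgx
efkxr
ikae
zib
cko

Derivation:
Hunk 1: at line 1 remove [pqi,slvve] add [jdmy,vkf,sgcnz] -> 8 lines: qoi sjji jdmy vkf sgcnz ezci zib cko
Hunk 2: at line 1 remove [sjji] add [rdbpl,ntkk] -> 9 lines: qoi rdbpl ntkk jdmy vkf sgcnz ezci zib cko
Hunk 3: at line 2 remove [jdmy] add [fzsws,yrl] -> 10 lines: qoi rdbpl ntkk fzsws yrl vkf sgcnz ezci zib cko
Hunk 4: at line 5 remove [vkf,sgcnz,ezci] add [rer,efkxr,ikae] -> 10 lines: qoi rdbpl ntkk fzsws yrl rer efkxr ikae zib cko
Hunk 5: at line 2 remove [fzsws,yrl] add [iman,wkp] -> 10 lines: qoi rdbpl ntkk iman wkp rer efkxr ikae zib cko
Hunk 6: at line 1 remove [rdbpl,ntkk,iman] add [esvlo,rdvcg,madf] -> 10 lines: qoi esvlo rdvcg madf wkp rer efkxr ikae zib cko
Hunk 7: at line 4 remove [rer] add [wbcmb,oml,pgx] -> 12 lines: qoi esvlo rdvcg madf wkp wbcmb oml pgx efkxr ikae zib cko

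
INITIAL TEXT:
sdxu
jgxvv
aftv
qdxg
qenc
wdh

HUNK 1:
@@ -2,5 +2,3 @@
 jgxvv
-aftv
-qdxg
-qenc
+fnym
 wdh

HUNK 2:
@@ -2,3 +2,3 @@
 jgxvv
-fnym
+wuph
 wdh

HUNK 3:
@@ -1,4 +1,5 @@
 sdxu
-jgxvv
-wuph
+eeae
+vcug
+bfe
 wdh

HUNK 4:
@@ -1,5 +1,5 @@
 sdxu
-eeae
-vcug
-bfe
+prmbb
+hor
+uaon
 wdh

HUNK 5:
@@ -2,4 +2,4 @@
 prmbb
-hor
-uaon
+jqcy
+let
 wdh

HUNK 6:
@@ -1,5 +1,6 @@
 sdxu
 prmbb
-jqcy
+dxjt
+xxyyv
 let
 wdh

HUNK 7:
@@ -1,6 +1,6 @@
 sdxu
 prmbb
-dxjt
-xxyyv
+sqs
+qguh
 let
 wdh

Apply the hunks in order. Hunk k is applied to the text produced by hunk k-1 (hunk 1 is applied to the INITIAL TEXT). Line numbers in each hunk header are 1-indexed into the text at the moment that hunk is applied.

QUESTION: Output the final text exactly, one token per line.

Answer: sdxu
prmbb
sqs
qguh
let
wdh

Derivation:
Hunk 1: at line 2 remove [aftv,qdxg,qenc] add [fnym] -> 4 lines: sdxu jgxvv fnym wdh
Hunk 2: at line 2 remove [fnym] add [wuph] -> 4 lines: sdxu jgxvv wuph wdh
Hunk 3: at line 1 remove [jgxvv,wuph] add [eeae,vcug,bfe] -> 5 lines: sdxu eeae vcug bfe wdh
Hunk 4: at line 1 remove [eeae,vcug,bfe] add [prmbb,hor,uaon] -> 5 lines: sdxu prmbb hor uaon wdh
Hunk 5: at line 2 remove [hor,uaon] add [jqcy,let] -> 5 lines: sdxu prmbb jqcy let wdh
Hunk 6: at line 1 remove [jqcy] add [dxjt,xxyyv] -> 6 lines: sdxu prmbb dxjt xxyyv let wdh
Hunk 7: at line 1 remove [dxjt,xxyyv] add [sqs,qguh] -> 6 lines: sdxu prmbb sqs qguh let wdh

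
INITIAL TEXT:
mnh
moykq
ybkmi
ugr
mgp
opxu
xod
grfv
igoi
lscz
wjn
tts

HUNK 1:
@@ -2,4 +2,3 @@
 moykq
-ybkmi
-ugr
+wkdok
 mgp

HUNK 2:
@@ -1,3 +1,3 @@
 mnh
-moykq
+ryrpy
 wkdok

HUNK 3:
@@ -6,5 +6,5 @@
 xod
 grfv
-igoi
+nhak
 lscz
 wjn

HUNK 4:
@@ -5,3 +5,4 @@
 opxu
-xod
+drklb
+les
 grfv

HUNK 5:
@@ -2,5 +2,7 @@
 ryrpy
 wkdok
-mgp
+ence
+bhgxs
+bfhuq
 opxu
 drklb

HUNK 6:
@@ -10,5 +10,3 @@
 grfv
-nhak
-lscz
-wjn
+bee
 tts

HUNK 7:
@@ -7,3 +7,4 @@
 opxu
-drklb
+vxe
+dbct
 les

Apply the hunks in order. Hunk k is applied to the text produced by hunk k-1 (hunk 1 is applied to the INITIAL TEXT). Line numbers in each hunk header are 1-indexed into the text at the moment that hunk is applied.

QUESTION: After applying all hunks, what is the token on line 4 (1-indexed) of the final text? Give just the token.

Hunk 1: at line 2 remove [ybkmi,ugr] add [wkdok] -> 11 lines: mnh moykq wkdok mgp opxu xod grfv igoi lscz wjn tts
Hunk 2: at line 1 remove [moykq] add [ryrpy] -> 11 lines: mnh ryrpy wkdok mgp opxu xod grfv igoi lscz wjn tts
Hunk 3: at line 6 remove [igoi] add [nhak] -> 11 lines: mnh ryrpy wkdok mgp opxu xod grfv nhak lscz wjn tts
Hunk 4: at line 5 remove [xod] add [drklb,les] -> 12 lines: mnh ryrpy wkdok mgp opxu drklb les grfv nhak lscz wjn tts
Hunk 5: at line 2 remove [mgp] add [ence,bhgxs,bfhuq] -> 14 lines: mnh ryrpy wkdok ence bhgxs bfhuq opxu drklb les grfv nhak lscz wjn tts
Hunk 6: at line 10 remove [nhak,lscz,wjn] add [bee] -> 12 lines: mnh ryrpy wkdok ence bhgxs bfhuq opxu drklb les grfv bee tts
Hunk 7: at line 7 remove [drklb] add [vxe,dbct] -> 13 lines: mnh ryrpy wkdok ence bhgxs bfhuq opxu vxe dbct les grfv bee tts
Final line 4: ence

Answer: ence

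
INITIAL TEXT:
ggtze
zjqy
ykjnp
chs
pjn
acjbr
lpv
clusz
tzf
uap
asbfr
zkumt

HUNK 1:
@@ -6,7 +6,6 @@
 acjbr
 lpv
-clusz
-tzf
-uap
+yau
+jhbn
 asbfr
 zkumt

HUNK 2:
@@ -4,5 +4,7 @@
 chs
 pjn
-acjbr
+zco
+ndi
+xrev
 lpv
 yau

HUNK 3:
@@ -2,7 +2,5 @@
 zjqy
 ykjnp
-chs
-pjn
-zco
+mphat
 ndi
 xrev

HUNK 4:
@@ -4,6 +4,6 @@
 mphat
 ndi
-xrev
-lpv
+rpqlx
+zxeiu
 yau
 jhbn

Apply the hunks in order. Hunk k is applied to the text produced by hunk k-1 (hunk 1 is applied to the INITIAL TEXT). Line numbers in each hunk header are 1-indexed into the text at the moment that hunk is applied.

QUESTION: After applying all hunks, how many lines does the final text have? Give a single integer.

Answer: 11

Derivation:
Hunk 1: at line 6 remove [clusz,tzf,uap] add [yau,jhbn] -> 11 lines: ggtze zjqy ykjnp chs pjn acjbr lpv yau jhbn asbfr zkumt
Hunk 2: at line 4 remove [acjbr] add [zco,ndi,xrev] -> 13 lines: ggtze zjqy ykjnp chs pjn zco ndi xrev lpv yau jhbn asbfr zkumt
Hunk 3: at line 2 remove [chs,pjn,zco] add [mphat] -> 11 lines: ggtze zjqy ykjnp mphat ndi xrev lpv yau jhbn asbfr zkumt
Hunk 4: at line 4 remove [xrev,lpv] add [rpqlx,zxeiu] -> 11 lines: ggtze zjqy ykjnp mphat ndi rpqlx zxeiu yau jhbn asbfr zkumt
Final line count: 11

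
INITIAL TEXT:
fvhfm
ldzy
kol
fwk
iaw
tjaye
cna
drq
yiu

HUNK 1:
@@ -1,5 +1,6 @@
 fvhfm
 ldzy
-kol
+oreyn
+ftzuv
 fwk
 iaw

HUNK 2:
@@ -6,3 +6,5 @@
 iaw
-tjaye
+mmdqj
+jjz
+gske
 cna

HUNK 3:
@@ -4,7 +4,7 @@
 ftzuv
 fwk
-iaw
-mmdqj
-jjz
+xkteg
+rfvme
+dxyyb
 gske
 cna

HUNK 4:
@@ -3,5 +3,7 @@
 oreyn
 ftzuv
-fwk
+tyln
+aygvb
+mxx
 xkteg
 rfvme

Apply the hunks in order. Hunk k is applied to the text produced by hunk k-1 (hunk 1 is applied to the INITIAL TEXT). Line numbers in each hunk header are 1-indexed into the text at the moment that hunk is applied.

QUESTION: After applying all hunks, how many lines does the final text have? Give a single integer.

Answer: 14

Derivation:
Hunk 1: at line 1 remove [kol] add [oreyn,ftzuv] -> 10 lines: fvhfm ldzy oreyn ftzuv fwk iaw tjaye cna drq yiu
Hunk 2: at line 6 remove [tjaye] add [mmdqj,jjz,gske] -> 12 lines: fvhfm ldzy oreyn ftzuv fwk iaw mmdqj jjz gske cna drq yiu
Hunk 3: at line 4 remove [iaw,mmdqj,jjz] add [xkteg,rfvme,dxyyb] -> 12 lines: fvhfm ldzy oreyn ftzuv fwk xkteg rfvme dxyyb gske cna drq yiu
Hunk 4: at line 3 remove [fwk] add [tyln,aygvb,mxx] -> 14 lines: fvhfm ldzy oreyn ftzuv tyln aygvb mxx xkteg rfvme dxyyb gske cna drq yiu
Final line count: 14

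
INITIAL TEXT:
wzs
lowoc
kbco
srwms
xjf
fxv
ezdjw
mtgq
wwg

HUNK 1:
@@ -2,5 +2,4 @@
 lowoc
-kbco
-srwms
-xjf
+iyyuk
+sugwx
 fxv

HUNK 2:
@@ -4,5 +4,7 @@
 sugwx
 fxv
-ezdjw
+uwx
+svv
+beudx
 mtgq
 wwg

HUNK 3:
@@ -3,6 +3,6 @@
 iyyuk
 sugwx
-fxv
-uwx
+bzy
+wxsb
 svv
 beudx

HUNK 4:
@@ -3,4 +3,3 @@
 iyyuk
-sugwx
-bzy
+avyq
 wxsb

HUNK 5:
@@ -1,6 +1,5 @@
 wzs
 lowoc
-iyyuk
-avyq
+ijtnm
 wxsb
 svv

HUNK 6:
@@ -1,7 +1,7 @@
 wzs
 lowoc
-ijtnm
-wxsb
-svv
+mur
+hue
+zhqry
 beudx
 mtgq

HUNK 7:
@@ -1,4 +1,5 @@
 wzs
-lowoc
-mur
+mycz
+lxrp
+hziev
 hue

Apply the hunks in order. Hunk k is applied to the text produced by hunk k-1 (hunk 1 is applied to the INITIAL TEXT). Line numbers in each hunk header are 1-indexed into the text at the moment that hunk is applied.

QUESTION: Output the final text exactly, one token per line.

Answer: wzs
mycz
lxrp
hziev
hue
zhqry
beudx
mtgq
wwg

Derivation:
Hunk 1: at line 2 remove [kbco,srwms,xjf] add [iyyuk,sugwx] -> 8 lines: wzs lowoc iyyuk sugwx fxv ezdjw mtgq wwg
Hunk 2: at line 4 remove [ezdjw] add [uwx,svv,beudx] -> 10 lines: wzs lowoc iyyuk sugwx fxv uwx svv beudx mtgq wwg
Hunk 3: at line 3 remove [fxv,uwx] add [bzy,wxsb] -> 10 lines: wzs lowoc iyyuk sugwx bzy wxsb svv beudx mtgq wwg
Hunk 4: at line 3 remove [sugwx,bzy] add [avyq] -> 9 lines: wzs lowoc iyyuk avyq wxsb svv beudx mtgq wwg
Hunk 5: at line 1 remove [iyyuk,avyq] add [ijtnm] -> 8 lines: wzs lowoc ijtnm wxsb svv beudx mtgq wwg
Hunk 6: at line 1 remove [ijtnm,wxsb,svv] add [mur,hue,zhqry] -> 8 lines: wzs lowoc mur hue zhqry beudx mtgq wwg
Hunk 7: at line 1 remove [lowoc,mur] add [mycz,lxrp,hziev] -> 9 lines: wzs mycz lxrp hziev hue zhqry beudx mtgq wwg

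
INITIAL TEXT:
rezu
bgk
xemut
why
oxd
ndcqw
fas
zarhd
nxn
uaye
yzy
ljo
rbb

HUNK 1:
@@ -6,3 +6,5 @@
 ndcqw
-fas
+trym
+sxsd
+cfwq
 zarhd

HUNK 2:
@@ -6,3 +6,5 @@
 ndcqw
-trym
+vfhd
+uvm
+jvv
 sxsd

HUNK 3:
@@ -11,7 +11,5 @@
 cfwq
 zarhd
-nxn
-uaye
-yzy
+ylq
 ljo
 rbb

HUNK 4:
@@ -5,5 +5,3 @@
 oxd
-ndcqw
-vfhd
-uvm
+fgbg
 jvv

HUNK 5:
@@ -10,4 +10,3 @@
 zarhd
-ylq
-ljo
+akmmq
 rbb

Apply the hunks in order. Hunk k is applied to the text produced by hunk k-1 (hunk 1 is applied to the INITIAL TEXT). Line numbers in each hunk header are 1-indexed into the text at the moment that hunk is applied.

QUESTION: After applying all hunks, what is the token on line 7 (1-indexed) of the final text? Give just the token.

Answer: jvv

Derivation:
Hunk 1: at line 6 remove [fas] add [trym,sxsd,cfwq] -> 15 lines: rezu bgk xemut why oxd ndcqw trym sxsd cfwq zarhd nxn uaye yzy ljo rbb
Hunk 2: at line 6 remove [trym] add [vfhd,uvm,jvv] -> 17 lines: rezu bgk xemut why oxd ndcqw vfhd uvm jvv sxsd cfwq zarhd nxn uaye yzy ljo rbb
Hunk 3: at line 11 remove [nxn,uaye,yzy] add [ylq] -> 15 lines: rezu bgk xemut why oxd ndcqw vfhd uvm jvv sxsd cfwq zarhd ylq ljo rbb
Hunk 4: at line 5 remove [ndcqw,vfhd,uvm] add [fgbg] -> 13 lines: rezu bgk xemut why oxd fgbg jvv sxsd cfwq zarhd ylq ljo rbb
Hunk 5: at line 10 remove [ylq,ljo] add [akmmq] -> 12 lines: rezu bgk xemut why oxd fgbg jvv sxsd cfwq zarhd akmmq rbb
Final line 7: jvv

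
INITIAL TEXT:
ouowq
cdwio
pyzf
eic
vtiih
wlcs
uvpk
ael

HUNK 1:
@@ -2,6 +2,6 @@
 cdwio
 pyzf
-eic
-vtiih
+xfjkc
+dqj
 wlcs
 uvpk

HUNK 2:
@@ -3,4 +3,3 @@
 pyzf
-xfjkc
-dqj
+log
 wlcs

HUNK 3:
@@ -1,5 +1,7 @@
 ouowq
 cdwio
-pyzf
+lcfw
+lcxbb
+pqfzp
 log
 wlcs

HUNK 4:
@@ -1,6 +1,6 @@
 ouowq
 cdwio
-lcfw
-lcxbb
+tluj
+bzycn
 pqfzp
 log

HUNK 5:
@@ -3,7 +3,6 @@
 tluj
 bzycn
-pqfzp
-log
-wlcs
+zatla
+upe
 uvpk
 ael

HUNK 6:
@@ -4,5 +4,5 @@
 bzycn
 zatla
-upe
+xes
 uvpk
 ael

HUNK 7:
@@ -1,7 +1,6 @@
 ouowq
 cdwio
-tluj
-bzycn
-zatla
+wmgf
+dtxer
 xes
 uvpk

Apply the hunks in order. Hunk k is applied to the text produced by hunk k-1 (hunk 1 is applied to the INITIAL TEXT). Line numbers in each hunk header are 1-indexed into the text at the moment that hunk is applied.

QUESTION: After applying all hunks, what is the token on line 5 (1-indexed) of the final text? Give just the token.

Hunk 1: at line 2 remove [eic,vtiih] add [xfjkc,dqj] -> 8 lines: ouowq cdwio pyzf xfjkc dqj wlcs uvpk ael
Hunk 2: at line 3 remove [xfjkc,dqj] add [log] -> 7 lines: ouowq cdwio pyzf log wlcs uvpk ael
Hunk 3: at line 1 remove [pyzf] add [lcfw,lcxbb,pqfzp] -> 9 lines: ouowq cdwio lcfw lcxbb pqfzp log wlcs uvpk ael
Hunk 4: at line 1 remove [lcfw,lcxbb] add [tluj,bzycn] -> 9 lines: ouowq cdwio tluj bzycn pqfzp log wlcs uvpk ael
Hunk 5: at line 3 remove [pqfzp,log,wlcs] add [zatla,upe] -> 8 lines: ouowq cdwio tluj bzycn zatla upe uvpk ael
Hunk 6: at line 4 remove [upe] add [xes] -> 8 lines: ouowq cdwio tluj bzycn zatla xes uvpk ael
Hunk 7: at line 1 remove [tluj,bzycn,zatla] add [wmgf,dtxer] -> 7 lines: ouowq cdwio wmgf dtxer xes uvpk ael
Final line 5: xes

Answer: xes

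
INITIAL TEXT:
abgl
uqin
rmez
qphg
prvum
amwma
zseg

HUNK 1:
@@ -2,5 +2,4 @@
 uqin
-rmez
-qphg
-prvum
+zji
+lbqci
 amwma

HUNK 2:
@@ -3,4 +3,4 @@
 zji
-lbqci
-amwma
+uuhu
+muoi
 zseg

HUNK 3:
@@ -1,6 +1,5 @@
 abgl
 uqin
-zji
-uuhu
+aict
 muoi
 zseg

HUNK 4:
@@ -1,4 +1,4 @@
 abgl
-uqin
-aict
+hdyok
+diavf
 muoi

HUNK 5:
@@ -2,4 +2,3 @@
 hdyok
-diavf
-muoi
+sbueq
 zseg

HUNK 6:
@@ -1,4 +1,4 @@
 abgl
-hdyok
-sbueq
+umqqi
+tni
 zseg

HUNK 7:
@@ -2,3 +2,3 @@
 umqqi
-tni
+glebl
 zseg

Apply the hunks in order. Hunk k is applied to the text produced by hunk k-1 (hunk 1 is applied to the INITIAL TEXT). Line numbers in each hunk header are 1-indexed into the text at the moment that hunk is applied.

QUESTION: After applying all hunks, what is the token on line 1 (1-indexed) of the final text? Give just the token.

Hunk 1: at line 2 remove [rmez,qphg,prvum] add [zji,lbqci] -> 6 lines: abgl uqin zji lbqci amwma zseg
Hunk 2: at line 3 remove [lbqci,amwma] add [uuhu,muoi] -> 6 lines: abgl uqin zji uuhu muoi zseg
Hunk 3: at line 1 remove [zji,uuhu] add [aict] -> 5 lines: abgl uqin aict muoi zseg
Hunk 4: at line 1 remove [uqin,aict] add [hdyok,diavf] -> 5 lines: abgl hdyok diavf muoi zseg
Hunk 5: at line 2 remove [diavf,muoi] add [sbueq] -> 4 lines: abgl hdyok sbueq zseg
Hunk 6: at line 1 remove [hdyok,sbueq] add [umqqi,tni] -> 4 lines: abgl umqqi tni zseg
Hunk 7: at line 2 remove [tni] add [glebl] -> 4 lines: abgl umqqi glebl zseg
Final line 1: abgl

Answer: abgl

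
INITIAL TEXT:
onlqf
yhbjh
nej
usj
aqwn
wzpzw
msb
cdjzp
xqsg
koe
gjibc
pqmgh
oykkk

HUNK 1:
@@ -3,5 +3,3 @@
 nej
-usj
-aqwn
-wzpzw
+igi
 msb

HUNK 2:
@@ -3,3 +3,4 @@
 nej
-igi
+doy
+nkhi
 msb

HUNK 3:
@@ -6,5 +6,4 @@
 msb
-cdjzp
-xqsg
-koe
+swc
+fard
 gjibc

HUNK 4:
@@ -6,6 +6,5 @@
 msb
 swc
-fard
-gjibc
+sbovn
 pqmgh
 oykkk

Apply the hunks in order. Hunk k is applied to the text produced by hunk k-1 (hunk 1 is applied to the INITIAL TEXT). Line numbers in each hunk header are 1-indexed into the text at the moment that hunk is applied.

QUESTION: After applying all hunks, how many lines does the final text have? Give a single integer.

Hunk 1: at line 3 remove [usj,aqwn,wzpzw] add [igi] -> 11 lines: onlqf yhbjh nej igi msb cdjzp xqsg koe gjibc pqmgh oykkk
Hunk 2: at line 3 remove [igi] add [doy,nkhi] -> 12 lines: onlqf yhbjh nej doy nkhi msb cdjzp xqsg koe gjibc pqmgh oykkk
Hunk 3: at line 6 remove [cdjzp,xqsg,koe] add [swc,fard] -> 11 lines: onlqf yhbjh nej doy nkhi msb swc fard gjibc pqmgh oykkk
Hunk 4: at line 6 remove [fard,gjibc] add [sbovn] -> 10 lines: onlqf yhbjh nej doy nkhi msb swc sbovn pqmgh oykkk
Final line count: 10

Answer: 10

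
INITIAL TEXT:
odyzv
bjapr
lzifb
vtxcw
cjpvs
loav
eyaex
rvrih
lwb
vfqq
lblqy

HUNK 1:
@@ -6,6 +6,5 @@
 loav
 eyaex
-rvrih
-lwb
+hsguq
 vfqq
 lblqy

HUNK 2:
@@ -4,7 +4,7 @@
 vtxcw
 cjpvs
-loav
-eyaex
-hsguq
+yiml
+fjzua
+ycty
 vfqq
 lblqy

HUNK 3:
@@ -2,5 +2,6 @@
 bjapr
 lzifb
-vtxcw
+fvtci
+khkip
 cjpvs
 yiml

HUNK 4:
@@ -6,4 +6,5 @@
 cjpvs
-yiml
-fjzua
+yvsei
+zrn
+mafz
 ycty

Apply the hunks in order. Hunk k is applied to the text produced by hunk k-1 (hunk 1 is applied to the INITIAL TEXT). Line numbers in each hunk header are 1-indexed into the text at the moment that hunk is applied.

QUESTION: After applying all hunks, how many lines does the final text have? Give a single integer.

Hunk 1: at line 6 remove [rvrih,lwb] add [hsguq] -> 10 lines: odyzv bjapr lzifb vtxcw cjpvs loav eyaex hsguq vfqq lblqy
Hunk 2: at line 4 remove [loav,eyaex,hsguq] add [yiml,fjzua,ycty] -> 10 lines: odyzv bjapr lzifb vtxcw cjpvs yiml fjzua ycty vfqq lblqy
Hunk 3: at line 2 remove [vtxcw] add [fvtci,khkip] -> 11 lines: odyzv bjapr lzifb fvtci khkip cjpvs yiml fjzua ycty vfqq lblqy
Hunk 4: at line 6 remove [yiml,fjzua] add [yvsei,zrn,mafz] -> 12 lines: odyzv bjapr lzifb fvtci khkip cjpvs yvsei zrn mafz ycty vfqq lblqy
Final line count: 12

Answer: 12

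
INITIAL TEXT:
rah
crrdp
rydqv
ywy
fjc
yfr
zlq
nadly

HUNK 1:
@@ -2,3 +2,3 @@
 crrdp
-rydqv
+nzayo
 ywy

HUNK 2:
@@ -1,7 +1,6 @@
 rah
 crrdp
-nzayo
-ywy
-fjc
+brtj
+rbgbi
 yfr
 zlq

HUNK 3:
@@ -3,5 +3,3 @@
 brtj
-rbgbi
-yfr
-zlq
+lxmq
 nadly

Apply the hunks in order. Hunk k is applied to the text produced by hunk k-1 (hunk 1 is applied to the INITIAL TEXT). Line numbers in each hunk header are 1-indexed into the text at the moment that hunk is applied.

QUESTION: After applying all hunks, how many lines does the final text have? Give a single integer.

Hunk 1: at line 2 remove [rydqv] add [nzayo] -> 8 lines: rah crrdp nzayo ywy fjc yfr zlq nadly
Hunk 2: at line 1 remove [nzayo,ywy,fjc] add [brtj,rbgbi] -> 7 lines: rah crrdp brtj rbgbi yfr zlq nadly
Hunk 3: at line 3 remove [rbgbi,yfr,zlq] add [lxmq] -> 5 lines: rah crrdp brtj lxmq nadly
Final line count: 5

Answer: 5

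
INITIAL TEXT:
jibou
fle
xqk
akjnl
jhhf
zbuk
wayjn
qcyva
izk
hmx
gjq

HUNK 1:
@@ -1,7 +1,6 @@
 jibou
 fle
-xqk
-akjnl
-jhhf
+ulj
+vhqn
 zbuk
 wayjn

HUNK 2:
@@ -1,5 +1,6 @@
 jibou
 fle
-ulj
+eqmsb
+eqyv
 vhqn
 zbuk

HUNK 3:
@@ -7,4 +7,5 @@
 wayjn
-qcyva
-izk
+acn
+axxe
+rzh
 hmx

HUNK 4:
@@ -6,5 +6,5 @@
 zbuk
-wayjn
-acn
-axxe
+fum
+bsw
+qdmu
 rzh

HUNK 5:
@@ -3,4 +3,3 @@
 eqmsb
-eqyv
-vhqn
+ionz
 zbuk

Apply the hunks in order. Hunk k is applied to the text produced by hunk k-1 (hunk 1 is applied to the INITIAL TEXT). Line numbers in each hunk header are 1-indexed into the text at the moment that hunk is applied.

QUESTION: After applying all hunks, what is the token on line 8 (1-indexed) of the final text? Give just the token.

Hunk 1: at line 1 remove [xqk,akjnl,jhhf] add [ulj,vhqn] -> 10 lines: jibou fle ulj vhqn zbuk wayjn qcyva izk hmx gjq
Hunk 2: at line 1 remove [ulj] add [eqmsb,eqyv] -> 11 lines: jibou fle eqmsb eqyv vhqn zbuk wayjn qcyva izk hmx gjq
Hunk 3: at line 7 remove [qcyva,izk] add [acn,axxe,rzh] -> 12 lines: jibou fle eqmsb eqyv vhqn zbuk wayjn acn axxe rzh hmx gjq
Hunk 4: at line 6 remove [wayjn,acn,axxe] add [fum,bsw,qdmu] -> 12 lines: jibou fle eqmsb eqyv vhqn zbuk fum bsw qdmu rzh hmx gjq
Hunk 5: at line 3 remove [eqyv,vhqn] add [ionz] -> 11 lines: jibou fle eqmsb ionz zbuk fum bsw qdmu rzh hmx gjq
Final line 8: qdmu

Answer: qdmu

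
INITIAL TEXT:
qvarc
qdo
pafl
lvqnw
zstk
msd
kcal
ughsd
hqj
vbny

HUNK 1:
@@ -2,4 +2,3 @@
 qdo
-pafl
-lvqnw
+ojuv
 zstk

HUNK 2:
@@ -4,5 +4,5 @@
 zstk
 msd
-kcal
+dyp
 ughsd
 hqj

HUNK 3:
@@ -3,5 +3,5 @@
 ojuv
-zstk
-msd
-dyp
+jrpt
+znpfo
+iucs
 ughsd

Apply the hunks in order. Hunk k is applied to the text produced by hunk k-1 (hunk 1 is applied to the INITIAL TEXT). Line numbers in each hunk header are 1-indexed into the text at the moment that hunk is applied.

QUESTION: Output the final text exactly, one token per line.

Hunk 1: at line 2 remove [pafl,lvqnw] add [ojuv] -> 9 lines: qvarc qdo ojuv zstk msd kcal ughsd hqj vbny
Hunk 2: at line 4 remove [kcal] add [dyp] -> 9 lines: qvarc qdo ojuv zstk msd dyp ughsd hqj vbny
Hunk 3: at line 3 remove [zstk,msd,dyp] add [jrpt,znpfo,iucs] -> 9 lines: qvarc qdo ojuv jrpt znpfo iucs ughsd hqj vbny

Answer: qvarc
qdo
ojuv
jrpt
znpfo
iucs
ughsd
hqj
vbny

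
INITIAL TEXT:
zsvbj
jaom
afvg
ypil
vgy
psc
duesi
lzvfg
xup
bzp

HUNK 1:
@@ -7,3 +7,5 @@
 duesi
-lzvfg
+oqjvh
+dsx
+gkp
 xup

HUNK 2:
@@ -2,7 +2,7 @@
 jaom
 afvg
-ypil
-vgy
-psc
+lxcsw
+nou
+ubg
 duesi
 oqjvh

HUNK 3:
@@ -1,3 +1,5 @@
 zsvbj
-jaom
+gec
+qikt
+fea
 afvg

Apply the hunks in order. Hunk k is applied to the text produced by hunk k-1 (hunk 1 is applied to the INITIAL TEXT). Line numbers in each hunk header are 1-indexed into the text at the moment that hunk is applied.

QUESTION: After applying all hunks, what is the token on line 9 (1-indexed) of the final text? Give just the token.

Hunk 1: at line 7 remove [lzvfg] add [oqjvh,dsx,gkp] -> 12 lines: zsvbj jaom afvg ypil vgy psc duesi oqjvh dsx gkp xup bzp
Hunk 2: at line 2 remove [ypil,vgy,psc] add [lxcsw,nou,ubg] -> 12 lines: zsvbj jaom afvg lxcsw nou ubg duesi oqjvh dsx gkp xup bzp
Hunk 3: at line 1 remove [jaom] add [gec,qikt,fea] -> 14 lines: zsvbj gec qikt fea afvg lxcsw nou ubg duesi oqjvh dsx gkp xup bzp
Final line 9: duesi

Answer: duesi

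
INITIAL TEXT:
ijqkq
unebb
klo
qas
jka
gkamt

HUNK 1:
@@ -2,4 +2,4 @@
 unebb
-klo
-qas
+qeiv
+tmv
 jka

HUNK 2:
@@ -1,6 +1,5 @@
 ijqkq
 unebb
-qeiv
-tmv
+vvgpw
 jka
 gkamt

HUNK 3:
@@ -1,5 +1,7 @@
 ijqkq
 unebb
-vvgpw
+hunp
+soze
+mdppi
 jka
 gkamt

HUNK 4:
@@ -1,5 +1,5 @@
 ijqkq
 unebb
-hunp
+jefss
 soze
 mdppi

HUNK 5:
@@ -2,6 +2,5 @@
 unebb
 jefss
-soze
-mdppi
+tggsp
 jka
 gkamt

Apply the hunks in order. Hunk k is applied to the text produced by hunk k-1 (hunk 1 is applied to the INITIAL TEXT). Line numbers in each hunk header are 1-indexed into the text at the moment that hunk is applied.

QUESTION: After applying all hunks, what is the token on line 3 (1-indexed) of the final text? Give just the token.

Answer: jefss

Derivation:
Hunk 1: at line 2 remove [klo,qas] add [qeiv,tmv] -> 6 lines: ijqkq unebb qeiv tmv jka gkamt
Hunk 2: at line 1 remove [qeiv,tmv] add [vvgpw] -> 5 lines: ijqkq unebb vvgpw jka gkamt
Hunk 3: at line 1 remove [vvgpw] add [hunp,soze,mdppi] -> 7 lines: ijqkq unebb hunp soze mdppi jka gkamt
Hunk 4: at line 1 remove [hunp] add [jefss] -> 7 lines: ijqkq unebb jefss soze mdppi jka gkamt
Hunk 5: at line 2 remove [soze,mdppi] add [tggsp] -> 6 lines: ijqkq unebb jefss tggsp jka gkamt
Final line 3: jefss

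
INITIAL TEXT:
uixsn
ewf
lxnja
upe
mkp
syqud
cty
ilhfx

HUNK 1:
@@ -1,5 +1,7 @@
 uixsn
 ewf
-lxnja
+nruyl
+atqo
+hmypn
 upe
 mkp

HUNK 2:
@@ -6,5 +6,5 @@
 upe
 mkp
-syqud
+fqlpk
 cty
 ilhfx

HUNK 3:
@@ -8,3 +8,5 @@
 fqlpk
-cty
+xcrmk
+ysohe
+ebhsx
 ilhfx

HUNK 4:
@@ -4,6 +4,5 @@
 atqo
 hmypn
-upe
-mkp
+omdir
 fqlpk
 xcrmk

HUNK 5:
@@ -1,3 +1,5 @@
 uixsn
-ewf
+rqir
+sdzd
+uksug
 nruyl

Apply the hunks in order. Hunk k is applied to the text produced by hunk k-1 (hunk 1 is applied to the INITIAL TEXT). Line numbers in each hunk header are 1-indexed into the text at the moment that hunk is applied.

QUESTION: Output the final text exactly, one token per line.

Hunk 1: at line 1 remove [lxnja] add [nruyl,atqo,hmypn] -> 10 lines: uixsn ewf nruyl atqo hmypn upe mkp syqud cty ilhfx
Hunk 2: at line 6 remove [syqud] add [fqlpk] -> 10 lines: uixsn ewf nruyl atqo hmypn upe mkp fqlpk cty ilhfx
Hunk 3: at line 8 remove [cty] add [xcrmk,ysohe,ebhsx] -> 12 lines: uixsn ewf nruyl atqo hmypn upe mkp fqlpk xcrmk ysohe ebhsx ilhfx
Hunk 4: at line 4 remove [upe,mkp] add [omdir] -> 11 lines: uixsn ewf nruyl atqo hmypn omdir fqlpk xcrmk ysohe ebhsx ilhfx
Hunk 5: at line 1 remove [ewf] add [rqir,sdzd,uksug] -> 13 lines: uixsn rqir sdzd uksug nruyl atqo hmypn omdir fqlpk xcrmk ysohe ebhsx ilhfx

Answer: uixsn
rqir
sdzd
uksug
nruyl
atqo
hmypn
omdir
fqlpk
xcrmk
ysohe
ebhsx
ilhfx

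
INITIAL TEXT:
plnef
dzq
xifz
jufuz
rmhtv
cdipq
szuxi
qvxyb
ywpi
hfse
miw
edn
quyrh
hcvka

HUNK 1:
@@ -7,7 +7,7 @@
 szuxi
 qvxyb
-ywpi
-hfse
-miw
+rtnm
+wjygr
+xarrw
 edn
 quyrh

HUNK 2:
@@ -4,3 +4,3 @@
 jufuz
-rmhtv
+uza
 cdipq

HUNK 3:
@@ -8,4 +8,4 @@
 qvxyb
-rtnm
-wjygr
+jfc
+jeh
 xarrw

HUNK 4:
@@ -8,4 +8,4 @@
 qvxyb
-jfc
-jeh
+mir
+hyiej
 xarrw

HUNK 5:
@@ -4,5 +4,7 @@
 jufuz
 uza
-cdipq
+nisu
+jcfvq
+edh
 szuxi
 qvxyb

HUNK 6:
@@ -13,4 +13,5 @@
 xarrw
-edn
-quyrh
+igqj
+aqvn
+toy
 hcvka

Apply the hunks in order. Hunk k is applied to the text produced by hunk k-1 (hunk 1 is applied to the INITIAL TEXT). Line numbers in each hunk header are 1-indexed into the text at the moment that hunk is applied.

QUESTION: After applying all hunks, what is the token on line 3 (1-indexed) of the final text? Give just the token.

Answer: xifz

Derivation:
Hunk 1: at line 7 remove [ywpi,hfse,miw] add [rtnm,wjygr,xarrw] -> 14 lines: plnef dzq xifz jufuz rmhtv cdipq szuxi qvxyb rtnm wjygr xarrw edn quyrh hcvka
Hunk 2: at line 4 remove [rmhtv] add [uza] -> 14 lines: plnef dzq xifz jufuz uza cdipq szuxi qvxyb rtnm wjygr xarrw edn quyrh hcvka
Hunk 3: at line 8 remove [rtnm,wjygr] add [jfc,jeh] -> 14 lines: plnef dzq xifz jufuz uza cdipq szuxi qvxyb jfc jeh xarrw edn quyrh hcvka
Hunk 4: at line 8 remove [jfc,jeh] add [mir,hyiej] -> 14 lines: plnef dzq xifz jufuz uza cdipq szuxi qvxyb mir hyiej xarrw edn quyrh hcvka
Hunk 5: at line 4 remove [cdipq] add [nisu,jcfvq,edh] -> 16 lines: plnef dzq xifz jufuz uza nisu jcfvq edh szuxi qvxyb mir hyiej xarrw edn quyrh hcvka
Hunk 6: at line 13 remove [edn,quyrh] add [igqj,aqvn,toy] -> 17 lines: plnef dzq xifz jufuz uza nisu jcfvq edh szuxi qvxyb mir hyiej xarrw igqj aqvn toy hcvka
Final line 3: xifz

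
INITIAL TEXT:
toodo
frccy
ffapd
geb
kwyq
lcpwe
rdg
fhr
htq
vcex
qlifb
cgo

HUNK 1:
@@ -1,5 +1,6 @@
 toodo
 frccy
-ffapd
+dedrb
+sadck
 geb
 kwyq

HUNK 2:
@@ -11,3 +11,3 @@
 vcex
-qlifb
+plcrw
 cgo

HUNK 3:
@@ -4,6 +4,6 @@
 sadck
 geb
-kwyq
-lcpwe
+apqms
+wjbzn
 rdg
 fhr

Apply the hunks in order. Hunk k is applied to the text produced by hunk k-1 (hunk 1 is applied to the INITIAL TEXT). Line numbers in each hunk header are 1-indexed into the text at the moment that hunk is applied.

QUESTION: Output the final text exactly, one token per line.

Answer: toodo
frccy
dedrb
sadck
geb
apqms
wjbzn
rdg
fhr
htq
vcex
plcrw
cgo

Derivation:
Hunk 1: at line 1 remove [ffapd] add [dedrb,sadck] -> 13 lines: toodo frccy dedrb sadck geb kwyq lcpwe rdg fhr htq vcex qlifb cgo
Hunk 2: at line 11 remove [qlifb] add [plcrw] -> 13 lines: toodo frccy dedrb sadck geb kwyq lcpwe rdg fhr htq vcex plcrw cgo
Hunk 3: at line 4 remove [kwyq,lcpwe] add [apqms,wjbzn] -> 13 lines: toodo frccy dedrb sadck geb apqms wjbzn rdg fhr htq vcex plcrw cgo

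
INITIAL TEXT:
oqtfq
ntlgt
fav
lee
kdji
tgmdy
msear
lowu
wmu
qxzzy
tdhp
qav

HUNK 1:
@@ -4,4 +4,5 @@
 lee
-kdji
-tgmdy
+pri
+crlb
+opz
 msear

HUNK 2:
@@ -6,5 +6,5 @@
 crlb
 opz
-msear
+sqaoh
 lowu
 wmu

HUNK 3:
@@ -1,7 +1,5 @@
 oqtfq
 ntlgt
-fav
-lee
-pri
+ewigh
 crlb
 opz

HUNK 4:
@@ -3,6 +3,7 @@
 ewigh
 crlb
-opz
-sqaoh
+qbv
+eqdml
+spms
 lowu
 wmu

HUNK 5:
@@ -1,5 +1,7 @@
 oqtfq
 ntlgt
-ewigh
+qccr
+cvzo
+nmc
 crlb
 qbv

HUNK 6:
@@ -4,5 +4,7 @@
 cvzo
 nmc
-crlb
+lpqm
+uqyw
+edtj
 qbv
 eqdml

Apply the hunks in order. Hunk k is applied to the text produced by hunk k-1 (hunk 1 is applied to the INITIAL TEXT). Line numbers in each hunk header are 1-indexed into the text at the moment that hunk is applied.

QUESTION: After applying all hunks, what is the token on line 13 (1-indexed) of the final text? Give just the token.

Answer: wmu

Derivation:
Hunk 1: at line 4 remove [kdji,tgmdy] add [pri,crlb,opz] -> 13 lines: oqtfq ntlgt fav lee pri crlb opz msear lowu wmu qxzzy tdhp qav
Hunk 2: at line 6 remove [msear] add [sqaoh] -> 13 lines: oqtfq ntlgt fav lee pri crlb opz sqaoh lowu wmu qxzzy tdhp qav
Hunk 3: at line 1 remove [fav,lee,pri] add [ewigh] -> 11 lines: oqtfq ntlgt ewigh crlb opz sqaoh lowu wmu qxzzy tdhp qav
Hunk 4: at line 3 remove [opz,sqaoh] add [qbv,eqdml,spms] -> 12 lines: oqtfq ntlgt ewigh crlb qbv eqdml spms lowu wmu qxzzy tdhp qav
Hunk 5: at line 1 remove [ewigh] add [qccr,cvzo,nmc] -> 14 lines: oqtfq ntlgt qccr cvzo nmc crlb qbv eqdml spms lowu wmu qxzzy tdhp qav
Hunk 6: at line 4 remove [crlb] add [lpqm,uqyw,edtj] -> 16 lines: oqtfq ntlgt qccr cvzo nmc lpqm uqyw edtj qbv eqdml spms lowu wmu qxzzy tdhp qav
Final line 13: wmu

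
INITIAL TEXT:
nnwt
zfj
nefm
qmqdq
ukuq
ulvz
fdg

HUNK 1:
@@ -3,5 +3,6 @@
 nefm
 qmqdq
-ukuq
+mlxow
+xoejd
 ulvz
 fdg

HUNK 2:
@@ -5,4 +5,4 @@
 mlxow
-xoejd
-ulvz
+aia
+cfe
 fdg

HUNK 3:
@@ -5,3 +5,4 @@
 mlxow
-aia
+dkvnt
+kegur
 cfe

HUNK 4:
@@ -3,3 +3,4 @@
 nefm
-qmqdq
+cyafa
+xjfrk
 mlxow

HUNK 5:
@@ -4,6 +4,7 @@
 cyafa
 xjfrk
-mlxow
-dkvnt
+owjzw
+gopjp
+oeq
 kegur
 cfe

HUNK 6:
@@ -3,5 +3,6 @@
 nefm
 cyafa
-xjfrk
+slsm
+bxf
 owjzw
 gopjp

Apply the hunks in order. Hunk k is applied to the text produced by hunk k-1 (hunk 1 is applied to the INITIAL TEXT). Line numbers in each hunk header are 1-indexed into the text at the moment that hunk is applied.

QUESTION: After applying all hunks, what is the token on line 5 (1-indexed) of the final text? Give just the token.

Hunk 1: at line 3 remove [ukuq] add [mlxow,xoejd] -> 8 lines: nnwt zfj nefm qmqdq mlxow xoejd ulvz fdg
Hunk 2: at line 5 remove [xoejd,ulvz] add [aia,cfe] -> 8 lines: nnwt zfj nefm qmqdq mlxow aia cfe fdg
Hunk 3: at line 5 remove [aia] add [dkvnt,kegur] -> 9 lines: nnwt zfj nefm qmqdq mlxow dkvnt kegur cfe fdg
Hunk 4: at line 3 remove [qmqdq] add [cyafa,xjfrk] -> 10 lines: nnwt zfj nefm cyafa xjfrk mlxow dkvnt kegur cfe fdg
Hunk 5: at line 4 remove [mlxow,dkvnt] add [owjzw,gopjp,oeq] -> 11 lines: nnwt zfj nefm cyafa xjfrk owjzw gopjp oeq kegur cfe fdg
Hunk 6: at line 3 remove [xjfrk] add [slsm,bxf] -> 12 lines: nnwt zfj nefm cyafa slsm bxf owjzw gopjp oeq kegur cfe fdg
Final line 5: slsm

Answer: slsm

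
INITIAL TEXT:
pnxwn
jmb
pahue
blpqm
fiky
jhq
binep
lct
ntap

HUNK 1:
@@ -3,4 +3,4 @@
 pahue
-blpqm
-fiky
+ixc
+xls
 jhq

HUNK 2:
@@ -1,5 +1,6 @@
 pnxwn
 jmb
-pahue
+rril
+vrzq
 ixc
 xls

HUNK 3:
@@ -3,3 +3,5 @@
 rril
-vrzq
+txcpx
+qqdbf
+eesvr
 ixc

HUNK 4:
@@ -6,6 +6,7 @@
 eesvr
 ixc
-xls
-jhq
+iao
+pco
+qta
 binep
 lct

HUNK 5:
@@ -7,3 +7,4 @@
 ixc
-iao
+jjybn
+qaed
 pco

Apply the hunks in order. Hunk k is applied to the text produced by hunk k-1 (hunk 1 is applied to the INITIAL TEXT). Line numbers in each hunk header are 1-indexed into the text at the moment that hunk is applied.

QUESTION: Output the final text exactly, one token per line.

Answer: pnxwn
jmb
rril
txcpx
qqdbf
eesvr
ixc
jjybn
qaed
pco
qta
binep
lct
ntap

Derivation:
Hunk 1: at line 3 remove [blpqm,fiky] add [ixc,xls] -> 9 lines: pnxwn jmb pahue ixc xls jhq binep lct ntap
Hunk 2: at line 1 remove [pahue] add [rril,vrzq] -> 10 lines: pnxwn jmb rril vrzq ixc xls jhq binep lct ntap
Hunk 3: at line 3 remove [vrzq] add [txcpx,qqdbf,eesvr] -> 12 lines: pnxwn jmb rril txcpx qqdbf eesvr ixc xls jhq binep lct ntap
Hunk 4: at line 6 remove [xls,jhq] add [iao,pco,qta] -> 13 lines: pnxwn jmb rril txcpx qqdbf eesvr ixc iao pco qta binep lct ntap
Hunk 5: at line 7 remove [iao] add [jjybn,qaed] -> 14 lines: pnxwn jmb rril txcpx qqdbf eesvr ixc jjybn qaed pco qta binep lct ntap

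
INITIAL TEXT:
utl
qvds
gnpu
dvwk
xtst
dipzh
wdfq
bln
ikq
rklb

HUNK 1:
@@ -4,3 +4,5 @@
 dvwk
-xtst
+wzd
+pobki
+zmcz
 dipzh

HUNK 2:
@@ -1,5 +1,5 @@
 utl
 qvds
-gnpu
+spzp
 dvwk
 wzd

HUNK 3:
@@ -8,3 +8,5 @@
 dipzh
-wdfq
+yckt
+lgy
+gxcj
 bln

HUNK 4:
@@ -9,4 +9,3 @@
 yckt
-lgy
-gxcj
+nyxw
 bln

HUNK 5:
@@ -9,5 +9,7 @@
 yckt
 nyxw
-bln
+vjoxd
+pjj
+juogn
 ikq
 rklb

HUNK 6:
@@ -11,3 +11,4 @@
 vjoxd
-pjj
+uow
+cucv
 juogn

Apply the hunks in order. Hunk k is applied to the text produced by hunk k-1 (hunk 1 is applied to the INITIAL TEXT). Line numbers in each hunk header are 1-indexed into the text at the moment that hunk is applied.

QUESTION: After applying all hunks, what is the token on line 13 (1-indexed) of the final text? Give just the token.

Hunk 1: at line 4 remove [xtst] add [wzd,pobki,zmcz] -> 12 lines: utl qvds gnpu dvwk wzd pobki zmcz dipzh wdfq bln ikq rklb
Hunk 2: at line 1 remove [gnpu] add [spzp] -> 12 lines: utl qvds spzp dvwk wzd pobki zmcz dipzh wdfq bln ikq rklb
Hunk 3: at line 8 remove [wdfq] add [yckt,lgy,gxcj] -> 14 lines: utl qvds spzp dvwk wzd pobki zmcz dipzh yckt lgy gxcj bln ikq rklb
Hunk 4: at line 9 remove [lgy,gxcj] add [nyxw] -> 13 lines: utl qvds spzp dvwk wzd pobki zmcz dipzh yckt nyxw bln ikq rklb
Hunk 5: at line 9 remove [bln] add [vjoxd,pjj,juogn] -> 15 lines: utl qvds spzp dvwk wzd pobki zmcz dipzh yckt nyxw vjoxd pjj juogn ikq rklb
Hunk 6: at line 11 remove [pjj] add [uow,cucv] -> 16 lines: utl qvds spzp dvwk wzd pobki zmcz dipzh yckt nyxw vjoxd uow cucv juogn ikq rklb
Final line 13: cucv

Answer: cucv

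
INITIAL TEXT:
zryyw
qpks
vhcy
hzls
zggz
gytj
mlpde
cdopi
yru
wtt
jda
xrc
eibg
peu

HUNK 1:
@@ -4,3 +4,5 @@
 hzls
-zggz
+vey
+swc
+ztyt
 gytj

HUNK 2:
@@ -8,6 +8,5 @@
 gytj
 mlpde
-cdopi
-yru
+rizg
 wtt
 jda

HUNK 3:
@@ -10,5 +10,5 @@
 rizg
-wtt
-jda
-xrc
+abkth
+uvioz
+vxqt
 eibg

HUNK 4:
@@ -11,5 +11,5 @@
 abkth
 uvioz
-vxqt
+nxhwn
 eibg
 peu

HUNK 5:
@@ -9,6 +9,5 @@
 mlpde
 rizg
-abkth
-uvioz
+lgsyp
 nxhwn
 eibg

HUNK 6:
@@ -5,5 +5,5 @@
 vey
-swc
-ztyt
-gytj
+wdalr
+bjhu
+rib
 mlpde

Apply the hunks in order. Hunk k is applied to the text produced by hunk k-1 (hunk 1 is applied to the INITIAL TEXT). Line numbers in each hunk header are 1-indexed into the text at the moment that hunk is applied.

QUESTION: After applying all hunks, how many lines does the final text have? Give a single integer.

Hunk 1: at line 4 remove [zggz] add [vey,swc,ztyt] -> 16 lines: zryyw qpks vhcy hzls vey swc ztyt gytj mlpde cdopi yru wtt jda xrc eibg peu
Hunk 2: at line 8 remove [cdopi,yru] add [rizg] -> 15 lines: zryyw qpks vhcy hzls vey swc ztyt gytj mlpde rizg wtt jda xrc eibg peu
Hunk 3: at line 10 remove [wtt,jda,xrc] add [abkth,uvioz,vxqt] -> 15 lines: zryyw qpks vhcy hzls vey swc ztyt gytj mlpde rizg abkth uvioz vxqt eibg peu
Hunk 4: at line 11 remove [vxqt] add [nxhwn] -> 15 lines: zryyw qpks vhcy hzls vey swc ztyt gytj mlpde rizg abkth uvioz nxhwn eibg peu
Hunk 5: at line 9 remove [abkth,uvioz] add [lgsyp] -> 14 lines: zryyw qpks vhcy hzls vey swc ztyt gytj mlpde rizg lgsyp nxhwn eibg peu
Hunk 6: at line 5 remove [swc,ztyt,gytj] add [wdalr,bjhu,rib] -> 14 lines: zryyw qpks vhcy hzls vey wdalr bjhu rib mlpde rizg lgsyp nxhwn eibg peu
Final line count: 14

Answer: 14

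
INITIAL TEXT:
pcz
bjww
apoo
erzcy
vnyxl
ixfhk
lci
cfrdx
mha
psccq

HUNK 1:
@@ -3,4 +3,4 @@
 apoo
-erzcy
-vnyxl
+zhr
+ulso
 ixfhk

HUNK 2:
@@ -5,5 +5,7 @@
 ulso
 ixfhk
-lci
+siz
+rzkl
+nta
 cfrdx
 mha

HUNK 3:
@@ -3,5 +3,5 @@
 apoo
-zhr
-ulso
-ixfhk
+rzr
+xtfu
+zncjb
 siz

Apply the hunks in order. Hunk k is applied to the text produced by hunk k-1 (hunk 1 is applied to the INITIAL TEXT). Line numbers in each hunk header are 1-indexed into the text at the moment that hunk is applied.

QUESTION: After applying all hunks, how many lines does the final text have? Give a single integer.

Hunk 1: at line 3 remove [erzcy,vnyxl] add [zhr,ulso] -> 10 lines: pcz bjww apoo zhr ulso ixfhk lci cfrdx mha psccq
Hunk 2: at line 5 remove [lci] add [siz,rzkl,nta] -> 12 lines: pcz bjww apoo zhr ulso ixfhk siz rzkl nta cfrdx mha psccq
Hunk 3: at line 3 remove [zhr,ulso,ixfhk] add [rzr,xtfu,zncjb] -> 12 lines: pcz bjww apoo rzr xtfu zncjb siz rzkl nta cfrdx mha psccq
Final line count: 12

Answer: 12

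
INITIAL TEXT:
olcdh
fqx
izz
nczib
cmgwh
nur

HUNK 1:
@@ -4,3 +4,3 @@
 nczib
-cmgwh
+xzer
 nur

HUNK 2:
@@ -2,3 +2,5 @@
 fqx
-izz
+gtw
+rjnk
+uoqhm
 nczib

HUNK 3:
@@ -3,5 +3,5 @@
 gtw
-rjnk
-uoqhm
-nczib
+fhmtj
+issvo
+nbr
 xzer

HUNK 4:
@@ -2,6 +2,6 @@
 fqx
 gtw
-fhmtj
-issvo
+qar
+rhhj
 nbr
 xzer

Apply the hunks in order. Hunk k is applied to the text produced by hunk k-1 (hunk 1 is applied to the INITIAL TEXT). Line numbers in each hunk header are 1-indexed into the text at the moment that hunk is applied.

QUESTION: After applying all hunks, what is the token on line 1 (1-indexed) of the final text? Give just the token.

Hunk 1: at line 4 remove [cmgwh] add [xzer] -> 6 lines: olcdh fqx izz nczib xzer nur
Hunk 2: at line 2 remove [izz] add [gtw,rjnk,uoqhm] -> 8 lines: olcdh fqx gtw rjnk uoqhm nczib xzer nur
Hunk 3: at line 3 remove [rjnk,uoqhm,nczib] add [fhmtj,issvo,nbr] -> 8 lines: olcdh fqx gtw fhmtj issvo nbr xzer nur
Hunk 4: at line 2 remove [fhmtj,issvo] add [qar,rhhj] -> 8 lines: olcdh fqx gtw qar rhhj nbr xzer nur
Final line 1: olcdh

Answer: olcdh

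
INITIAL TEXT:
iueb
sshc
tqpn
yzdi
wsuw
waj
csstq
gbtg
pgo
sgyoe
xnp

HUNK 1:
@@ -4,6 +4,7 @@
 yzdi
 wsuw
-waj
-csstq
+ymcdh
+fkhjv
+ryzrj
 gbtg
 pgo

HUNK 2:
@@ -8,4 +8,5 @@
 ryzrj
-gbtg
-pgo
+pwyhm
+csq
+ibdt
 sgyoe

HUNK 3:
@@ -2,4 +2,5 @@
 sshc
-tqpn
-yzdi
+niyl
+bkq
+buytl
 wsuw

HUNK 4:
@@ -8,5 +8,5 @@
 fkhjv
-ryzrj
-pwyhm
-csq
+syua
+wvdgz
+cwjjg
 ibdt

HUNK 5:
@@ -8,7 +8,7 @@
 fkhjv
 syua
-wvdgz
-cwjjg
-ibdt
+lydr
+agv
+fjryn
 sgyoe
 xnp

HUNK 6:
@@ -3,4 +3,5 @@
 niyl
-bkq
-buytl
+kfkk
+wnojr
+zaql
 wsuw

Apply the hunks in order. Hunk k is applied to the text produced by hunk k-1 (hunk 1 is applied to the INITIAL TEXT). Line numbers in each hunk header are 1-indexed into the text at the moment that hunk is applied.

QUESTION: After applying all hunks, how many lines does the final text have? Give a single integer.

Answer: 15

Derivation:
Hunk 1: at line 4 remove [waj,csstq] add [ymcdh,fkhjv,ryzrj] -> 12 lines: iueb sshc tqpn yzdi wsuw ymcdh fkhjv ryzrj gbtg pgo sgyoe xnp
Hunk 2: at line 8 remove [gbtg,pgo] add [pwyhm,csq,ibdt] -> 13 lines: iueb sshc tqpn yzdi wsuw ymcdh fkhjv ryzrj pwyhm csq ibdt sgyoe xnp
Hunk 3: at line 2 remove [tqpn,yzdi] add [niyl,bkq,buytl] -> 14 lines: iueb sshc niyl bkq buytl wsuw ymcdh fkhjv ryzrj pwyhm csq ibdt sgyoe xnp
Hunk 4: at line 8 remove [ryzrj,pwyhm,csq] add [syua,wvdgz,cwjjg] -> 14 lines: iueb sshc niyl bkq buytl wsuw ymcdh fkhjv syua wvdgz cwjjg ibdt sgyoe xnp
Hunk 5: at line 8 remove [wvdgz,cwjjg,ibdt] add [lydr,agv,fjryn] -> 14 lines: iueb sshc niyl bkq buytl wsuw ymcdh fkhjv syua lydr agv fjryn sgyoe xnp
Hunk 6: at line 3 remove [bkq,buytl] add [kfkk,wnojr,zaql] -> 15 lines: iueb sshc niyl kfkk wnojr zaql wsuw ymcdh fkhjv syua lydr agv fjryn sgyoe xnp
Final line count: 15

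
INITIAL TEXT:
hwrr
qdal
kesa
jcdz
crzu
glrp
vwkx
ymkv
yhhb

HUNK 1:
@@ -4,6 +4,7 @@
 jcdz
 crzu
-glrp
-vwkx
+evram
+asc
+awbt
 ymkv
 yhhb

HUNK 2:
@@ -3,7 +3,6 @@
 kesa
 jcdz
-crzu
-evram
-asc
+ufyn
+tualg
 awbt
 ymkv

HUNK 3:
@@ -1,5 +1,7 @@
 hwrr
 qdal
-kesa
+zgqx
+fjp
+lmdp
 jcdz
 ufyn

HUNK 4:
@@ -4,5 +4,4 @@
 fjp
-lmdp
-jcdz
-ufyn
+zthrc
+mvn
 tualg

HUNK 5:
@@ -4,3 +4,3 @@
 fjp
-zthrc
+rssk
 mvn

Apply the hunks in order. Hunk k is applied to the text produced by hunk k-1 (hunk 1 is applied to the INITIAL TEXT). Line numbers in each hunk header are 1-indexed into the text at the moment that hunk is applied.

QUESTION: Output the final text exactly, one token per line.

Answer: hwrr
qdal
zgqx
fjp
rssk
mvn
tualg
awbt
ymkv
yhhb

Derivation:
Hunk 1: at line 4 remove [glrp,vwkx] add [evram,asc,awbt] -> 10 lines: hwrr qdal kesa jcdz crzu evram asc awbt ymkv yhhb
Hunk 2: at line 3 remove [crzu,evram,asc] add [ufyn,tualg] -> 9 lines: hwrr qdal kesa jcdz ufyn tualg awbt ymkv yhhb
Hunk 3: at line 1 remove [kesa] add [zgqx,fjp,lmdp] -> 11 lines: hwrr qdal zgqx fjp lmdp jcdz ufyn tualg awbt ymkv yhhb
Hunk 4: at line 4 remove [lmdp,jcdz,ufyn] add [zthrc,mvn] -> 10 lines: hwrr qdal zgqx fjp zthrc mvn tualg awbt ymkv yhhb
Hunk 5: at line 4 remove [zthrc] add [rssk] -> 10 lines: hwrr qdal zgqx fjp rssk mvn tualg awbt ymkv yhhb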